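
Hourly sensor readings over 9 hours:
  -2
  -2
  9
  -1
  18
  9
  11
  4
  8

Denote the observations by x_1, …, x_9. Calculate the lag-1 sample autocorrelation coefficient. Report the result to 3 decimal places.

-0.075

Mean x̄ = (-2 − 2 + 9 − 1 + 18 + 9 + 11 + 4 + 8)/9 = 6.0000
Numerator Σ_{t=1}^{8}(x_t−x̄)(x_{t+1}−x̄) = -28.0000
Denominator Σ(x_t−x̄)² = 372.0000
r_1 = -28.0000 / 372.0000 = -0.075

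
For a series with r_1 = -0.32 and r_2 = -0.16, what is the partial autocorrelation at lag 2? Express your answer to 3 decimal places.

-0.292

φ_{22} = (r_2 − r_1²) / (1 − r_1²)
r_1² = (-0.32)² = 0.1024
Numerator = -0.16 − 0.1024 = -0.2624; denominator = 1 − 0.1024 = 0.8976
φ_{22} = -0.2624 / 0.8976 = -0.292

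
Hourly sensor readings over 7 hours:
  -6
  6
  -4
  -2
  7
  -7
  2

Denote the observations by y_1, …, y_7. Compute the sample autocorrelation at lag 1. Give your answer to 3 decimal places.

-0.675

Mean ȳ = (-6 + 6 − 4 − 2 + 7 − 7 + 2)/7 = -0.5714
Deviations from mean: -5.4286, 6.5714, -3.4286, -1.4286, 7.5714, -6.4286, 2.5714
Σ(y_t−ȳ)(y_{t+1}−ȳ) = (-35.6735) + (-22.5306) + (4.8980) + (-10.8163) + (-48.6735) + (-16.5306) = -129.3265
Denominator Σ(y_t−ȳ)² = 191.7143
r_1 = -129.3265 / 191.7143 = -0.675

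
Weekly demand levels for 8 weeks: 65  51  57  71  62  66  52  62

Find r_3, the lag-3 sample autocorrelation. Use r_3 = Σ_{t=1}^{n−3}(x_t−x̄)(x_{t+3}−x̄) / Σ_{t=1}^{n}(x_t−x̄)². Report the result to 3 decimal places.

-0.225

Mean x̄ = (65 + 51 + 57 + 71 + 62 + 66 + 52 + 62)/8 = 60.7500
Deviations from mean: 4.2500, -9.7500, -3.7500, 10.2500, 1.2500, 5.2500, -8.7500, 1.2500
Numerator Σ_{t=1}^{5}(x_t−x̄)(x_{t+3}−x̄) = -76.4375
Denominator Σ(x_t−x̄)² = 339.5000
r_3 = -76.4375 / 339.5000 = -0.225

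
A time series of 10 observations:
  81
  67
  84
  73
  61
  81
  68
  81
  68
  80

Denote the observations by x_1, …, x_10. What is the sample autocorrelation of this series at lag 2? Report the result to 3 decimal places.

Mean x̄ = (81 + 67 + 84 + 73 + 61 + 81 + 68 + 81 + 68 + 80)/10 = 74.4000
Numerator Σ_{t=1}^{8}(x_t−x̄)(x_{t+2}−x̄) = 143.0800
Denominator Σ(x_t−x̄)² = 572.4000
r_2 = 143.0800 / 572.4000 = 0.250

0.250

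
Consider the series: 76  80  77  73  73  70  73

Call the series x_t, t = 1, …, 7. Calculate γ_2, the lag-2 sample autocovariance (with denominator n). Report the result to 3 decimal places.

0.111

Mean x̄ = (76 + 80 + 77 + 73 + 73 + 70 + 73)/7 = 74.5714
Deviations: 1.4286, 5.4286, 2.4286, -1.5714, -1.5714, -4.5714, -1.5714
Σ_{t=1}^{5}(x_t−x̄)(x_{t+2}−x̄) = 0.7755
γ_2 = 0.7755 / 7 = 0.111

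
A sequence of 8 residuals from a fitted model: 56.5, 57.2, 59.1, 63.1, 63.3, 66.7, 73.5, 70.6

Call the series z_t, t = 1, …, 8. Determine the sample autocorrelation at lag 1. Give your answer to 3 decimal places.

0.654

Mean z̄ = (56.5 + 57.2 + 59.1 + 63.1 + 63.3 + 66.7 + 73.5 + 70.6)/8 = 63.7500
Σ(z_t−z̄)(z_{t+1}−z̄) = (47.4875) + (30.4575) + (3.0225) + (0.2925) + (-1.3275) + (28.7625) + (66.7875) = 175.4825
Denominator Σ(z_t−z̄)² = 268.4000
r_1 = 175.4825 / 268.4000 = 0.654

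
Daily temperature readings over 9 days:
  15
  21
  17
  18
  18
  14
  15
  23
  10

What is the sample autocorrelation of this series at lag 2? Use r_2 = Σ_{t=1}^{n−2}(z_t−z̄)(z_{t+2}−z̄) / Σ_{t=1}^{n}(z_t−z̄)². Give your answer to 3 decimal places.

Mean z̄ = (15 + 21 + 17 + 18 + 18 + 14 + 15 + 23 + 10)/9 = 16.7778
Σ(z_t−z̄)(z_{t+2}−z̄) = (-0.3951) + (5.1605) + (0.2716) + (-3.3951) + (-2.1728) + (-17.2840) + (12.0494) = -5.7654
Denominator Σ(z_t−z̄)² = 119.5556
r_2 = -5.7654 / 119.5556 = -0.048

-0.048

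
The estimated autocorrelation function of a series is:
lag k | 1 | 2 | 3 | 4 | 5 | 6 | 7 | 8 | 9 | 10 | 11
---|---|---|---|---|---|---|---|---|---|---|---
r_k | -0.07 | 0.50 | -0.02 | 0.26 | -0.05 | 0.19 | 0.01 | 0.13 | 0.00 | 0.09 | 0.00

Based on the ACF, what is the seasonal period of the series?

2

The largest autocorrelation is r_2 = 0.50, with weaker echoes at lags 4 (0.26) and 6 (0.19); the remaining lags stay at or below 0.13.
The dominant spike at lag 2 indicates a seasonal period of 2.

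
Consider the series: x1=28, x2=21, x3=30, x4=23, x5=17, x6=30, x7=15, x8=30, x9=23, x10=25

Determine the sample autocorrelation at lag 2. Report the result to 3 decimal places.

Mean x̄ = (28 + 21 + 30 + 23 + 17 + 30 + 15 + 30 + 23 + 25)/10 = 24.2000
Numerator Σ_{t=1}^{8}(x_t−x̄)(x_{t+2}−x̄) = 92.7200
Denominator Σ(x_t−x̄)² = 265.6000
r_2 = 92.7200 / 265.6000 = 0.349

0.349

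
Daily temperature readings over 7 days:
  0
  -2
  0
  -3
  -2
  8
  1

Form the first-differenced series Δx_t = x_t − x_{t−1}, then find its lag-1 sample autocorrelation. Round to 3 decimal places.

First differences Δx: -2, 2, -3, 1, 10, -7
Mean of differences = 0.1667
Numerator Σ(Δx_t−Δx̄)(Δx_{t+1}−Δx̄) = -74.6944
Denominator Σ(Δx_t−Δx̄)² = 166.8333
r_1(Δx) = -74.6944 / 166.8333 = -0.448

-0.448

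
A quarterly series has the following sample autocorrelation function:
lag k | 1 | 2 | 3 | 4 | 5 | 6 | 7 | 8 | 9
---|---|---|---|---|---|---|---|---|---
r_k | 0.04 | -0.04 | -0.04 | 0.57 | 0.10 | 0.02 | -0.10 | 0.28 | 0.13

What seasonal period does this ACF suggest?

The largest autocorrelation is r_4 = 0.57, with a weaker echo at lag 8 (0.28); the remaining lags stay at or below 0.13.
The dominant spike at lag 4 indicates a seasonal period of 4.

4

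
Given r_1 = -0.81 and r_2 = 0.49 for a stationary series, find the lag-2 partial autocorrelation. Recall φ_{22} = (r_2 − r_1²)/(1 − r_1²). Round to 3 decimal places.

φ_{22} = (r_2 − r_1²) / (1 − r_1²)
r_1² = (-0.81)² = 0.6561
Numerator = 0.49 − 0.6561 = -0.1661; denominator = 1 − 0.6561 = 0.3439
φ_{22} = -0.1661 / 0.3439 = -0.483

-0.483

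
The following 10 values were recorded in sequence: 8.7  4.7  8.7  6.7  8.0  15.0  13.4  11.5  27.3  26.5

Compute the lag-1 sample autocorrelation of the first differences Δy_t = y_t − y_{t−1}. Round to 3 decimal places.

-0.380

First differences Δy: -4.0, 4.0, -2.0, 1.3, 7.0, -1.6, -1.9, 15.8, -0.8
Mean of differences = 1.9778
Numerator Σ(Δy_t−Δȳ)(Δy_{t+1}−Δȳ) = -116.9294
Denominator Σ(Δy_t−Δȳ)² = 307.9356
r_1(Δy) = -116.9294 / 307.9356 = -0.380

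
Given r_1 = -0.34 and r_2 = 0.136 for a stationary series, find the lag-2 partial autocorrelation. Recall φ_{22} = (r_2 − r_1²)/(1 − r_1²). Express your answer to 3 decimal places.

0.023

φ_{22} = (r_2 − r_1²) / (1 − r_1²)
r_1² = (-0.34)² = 0.1156
Numerator = 0.136 − 0.1156 = 0.0204; denominator = 1 − 0.1156 = 0.8844
φ_{22} = 0.0204 / 0.8844 = 0.023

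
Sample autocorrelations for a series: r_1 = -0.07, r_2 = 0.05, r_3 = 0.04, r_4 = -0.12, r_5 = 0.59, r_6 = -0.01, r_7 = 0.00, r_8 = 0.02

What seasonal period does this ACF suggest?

5

The largest autocorrelation is r_5 = 0.59; the remaining lags stay at or below 0.05.
The dominant spike at lag 5 indicates a seasonal period of 5.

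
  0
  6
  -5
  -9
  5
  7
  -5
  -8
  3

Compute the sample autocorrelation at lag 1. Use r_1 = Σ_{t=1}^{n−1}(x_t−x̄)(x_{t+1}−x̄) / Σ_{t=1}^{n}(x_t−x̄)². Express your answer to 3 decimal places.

-0.066

Mean x̄ = (0 + 6 − 5 − 9 + 5 + 7 − 5 − 8 + 3)/9 = -0.6667
Numerator Σ_{t=1}^{8}(x_t−x̄)(x_{t+1}−x̄) = -20.4444
Denominator Σ(x_t−x̄)² = 310.0000
r_1 = -20.4444 / 310.0000 = -0.066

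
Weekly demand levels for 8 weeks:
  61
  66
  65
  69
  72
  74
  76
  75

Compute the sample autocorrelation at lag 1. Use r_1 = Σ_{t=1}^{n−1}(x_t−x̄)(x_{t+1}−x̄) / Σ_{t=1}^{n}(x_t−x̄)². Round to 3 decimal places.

0.597

Mean x̄ = (61 + 66 + 65 + 69 + 72 + 74 + 76 + 75)/8 = 69.7500
Deviations from mean: -8.7500, -3.7500, -4.7500, -0.7500, 2.2500, 4.2500, 6.2500, 5.2500
Numerator Σ_{t=1}^{7}(x_t−x̄)(x_{t+1}−x̄) = 121.4375
Denominator Σ(x_t−x̄)² = 203.5000
r_1 = 121.4375 / 203.5000 = 0.597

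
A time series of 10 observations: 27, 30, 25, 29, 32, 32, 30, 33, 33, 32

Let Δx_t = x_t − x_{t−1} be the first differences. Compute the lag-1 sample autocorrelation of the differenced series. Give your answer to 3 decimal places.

First differences Δx: 3, -5, 4, 3, 0, -2, 3, 0, -1
Mean of differences = 0.5556
Numerator Σ(Δx_t−Δx̄)(Δx_{t+1}−Δx̄) = -30.9753
Denominator Σ(Δx_t−Δx̄)² = 70.2222
r_1(Δx) = -30.9753 / 70.2222 = -0.441

-0.441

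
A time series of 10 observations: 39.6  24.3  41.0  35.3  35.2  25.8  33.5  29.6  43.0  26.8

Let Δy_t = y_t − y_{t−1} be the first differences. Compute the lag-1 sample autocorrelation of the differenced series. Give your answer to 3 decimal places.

-0.615

First differences Δy: -15.3, 16.7, -5.7, -0.1, -9.4, 7.7, -3.9, 13.4, -16.2
Mean of differences = -1.4222
Numerator Σ(Δy_t−Δȳ)(Δy_{t+1}−Δȳ) = -696.3672
Denominator Σ(Δy_t−Δȳ)² = 1132.1356
r_1(Δy) = -696.3672 / 1132.1356 = -0.615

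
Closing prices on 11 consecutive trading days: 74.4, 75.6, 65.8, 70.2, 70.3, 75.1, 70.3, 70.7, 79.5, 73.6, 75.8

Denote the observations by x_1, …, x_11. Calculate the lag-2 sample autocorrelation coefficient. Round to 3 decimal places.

Mean x̄ = (74.4 + 75.6 + 65.8 + 70.2 + 70.3 + 75.1 + 70.3 + 70.7 + 79.5 + 73.6 + 75.8)/11 = 72.8455
Numerator Σ_{t=1}^{9}(x_t−x̄)(x_{t+2}−x̄) = -3.5241
Denominator Σ(x_t−x̄)² = 142.8673
r_2 = -3.5241 / 142.8673 = -0.025

-0.025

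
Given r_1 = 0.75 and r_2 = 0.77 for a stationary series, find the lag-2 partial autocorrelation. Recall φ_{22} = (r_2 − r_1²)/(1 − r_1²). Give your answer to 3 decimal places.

φ_{22} = (r_2 − r_1²) / (1 − r_1²)
r_1² = (0.75)² = 0.5625
Numerator = 0.77 − 0.5625 = 0.2075; denominator = 1 − 0.5625 = 0.4375
φ_{22} = 0.2075 / 0.4375 = 0.474

0.474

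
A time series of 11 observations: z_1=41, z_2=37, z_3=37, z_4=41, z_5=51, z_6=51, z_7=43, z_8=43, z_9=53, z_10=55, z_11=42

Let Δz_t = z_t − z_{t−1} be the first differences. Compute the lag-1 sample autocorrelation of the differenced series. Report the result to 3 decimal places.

0.069

First differences Δz: -4, 0, 4, 10, 0, -8, 0, 10, 2, -13
Mean of differences = 0.1000
Numerator Σ(Δz_t−Δz̄)(Δz_{t+1}−Δz̄) = 32.1900
Denominator Σ(Δz_t−Δz̄)² = 468.9000
r_1(Δz) = 32.1900 / 468.9000 = 0.069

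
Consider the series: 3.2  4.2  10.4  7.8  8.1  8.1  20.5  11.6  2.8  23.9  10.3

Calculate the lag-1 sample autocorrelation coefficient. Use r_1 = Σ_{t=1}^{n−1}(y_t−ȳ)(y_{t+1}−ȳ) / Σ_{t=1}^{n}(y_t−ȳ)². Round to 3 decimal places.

Mean ȳ = (3.2 + 4.2 + 10.4 + 7.8 + 8.1 + 8.1 + 20.5 + 11.6 + 2.8 + 23.9 + 10.3)/11 = 10.0818
Numerator Σ_{t=1}^{10}(y_t−ȳ)(y_{t+1}−ȳ) = -67.1621
Denominator Σ(y_t−ȳ)² = 449.9764
r_1 = -67.1621 / 449.9764 = -0.149

-0.149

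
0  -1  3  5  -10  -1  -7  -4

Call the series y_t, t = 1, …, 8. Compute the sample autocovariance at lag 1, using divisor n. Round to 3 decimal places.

-2.143

Mean ȳ = (0 − 1 + 3 + 5 − 10 − 1 − 7 − 4)/8 = -1.8750
Deviations: 1.8750, 0.8750, 4.8750, 6.8750, -8.1250, 0.8750, -5.1250, -2.1250
Σ_{t=1}^{7}(y_t−ȳ)(y_{t+1}−ȳ) = -17.1406
γ_1 = -17.1406 / 8 = -2.143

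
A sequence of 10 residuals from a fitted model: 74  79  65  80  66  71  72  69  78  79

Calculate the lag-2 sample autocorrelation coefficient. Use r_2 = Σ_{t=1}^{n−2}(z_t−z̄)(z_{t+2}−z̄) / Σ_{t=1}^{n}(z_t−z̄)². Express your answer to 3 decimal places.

Mean z̄ = (74 + 79 + 65 + 80 + 66 + 71 + 72 + 69 + 78 + 79)/10 = 73.3000
Numerator Σ_{t=1}^{8}(z_t−z̄)(z_{t+2}−z̄) = 66.3200
Denominator Σ(z_t−z̄)² = 280.1000
r_2 = 66.3200 / 280.1000 = 0.237

0.237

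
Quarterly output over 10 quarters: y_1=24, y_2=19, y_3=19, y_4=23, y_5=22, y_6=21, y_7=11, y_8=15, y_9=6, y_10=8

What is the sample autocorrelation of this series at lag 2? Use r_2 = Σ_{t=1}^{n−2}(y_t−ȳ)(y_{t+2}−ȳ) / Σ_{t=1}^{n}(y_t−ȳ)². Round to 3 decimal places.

Mean ȳ = (24 + 19 + 19 + 23 + 22 + 21 + 11 + 15 + 6 + 8)/10 = 16.8000
Numerator Σ_{t=1}^{8}(y_t−ȳ)(y_{t+2}−ȳ) = 107.7200
Denominator Σ(y_t−ȳ)² = 375.6000
r_2 = 107.7200 / 375.6000 = 0.287

0.287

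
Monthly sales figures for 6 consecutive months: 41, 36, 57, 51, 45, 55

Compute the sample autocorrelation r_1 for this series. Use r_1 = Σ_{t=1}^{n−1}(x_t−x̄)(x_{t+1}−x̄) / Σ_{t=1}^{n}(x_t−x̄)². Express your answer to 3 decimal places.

Mean x̄ = (41 + 36 + 57 + 51 + 45 + 55)/6 = 47.5000
Numerator Σ_{t=1}^{5}(x_t−x̄)(x_{t+1}−x̄) = -28.7500
Denominator Σ(x_t−x̄)² = 339.5000
r_1 = -28.7500 / 339.5000 = -0.085

-0.085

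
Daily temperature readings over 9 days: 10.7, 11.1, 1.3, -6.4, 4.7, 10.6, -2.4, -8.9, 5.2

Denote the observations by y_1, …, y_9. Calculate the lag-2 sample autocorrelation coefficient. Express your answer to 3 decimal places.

Mean ȳ = (10.7 + 11.1 + 1.3 − 6.4 + 4.7 + 10.6 − 2.4 − 8.9 + 5.2)/9 = 2.8778
Σ(y_t−ȳ)(y_{t+2}−ȳ) = (-12.3417) + (-76.2840) + (-2.8751) + (-71.6451) + (-9.6173) + (-90.9506) + (-12.2562) = -275.9699
Denominator Σ(y_t−ȳ)² = 452.2756
r_2 = -275.9699 / 452.2756 = -0.610

-0.610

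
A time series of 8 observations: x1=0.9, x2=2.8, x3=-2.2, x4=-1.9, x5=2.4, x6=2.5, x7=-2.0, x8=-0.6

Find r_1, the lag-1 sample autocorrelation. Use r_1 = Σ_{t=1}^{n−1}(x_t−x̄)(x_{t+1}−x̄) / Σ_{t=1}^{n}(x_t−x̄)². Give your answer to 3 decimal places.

Mean x̄ = (0.9 + 2.8 − 2.2 − 1.9 + 2.4 + 2.5 − 2.0 − 0.6)/8 = 0.2375
Deviations from mean: 0.6625, 2.5625, -2.4375, -2.1375, 2.1625, 2.2625, -2.2375, -0.8375
Σ(x_t−x̄)(x_{t+1}−x̄) = (1.6977) + (-6.2461) + (5.2102) + (-4.6223) + (4.8927) + (-5.0623) + (1.8739) = -2.2564
Denominator Σ(x_t−x̄)² = 33.0188
r_1 = -2.2564 / 33.0188 = -0.068

-0.068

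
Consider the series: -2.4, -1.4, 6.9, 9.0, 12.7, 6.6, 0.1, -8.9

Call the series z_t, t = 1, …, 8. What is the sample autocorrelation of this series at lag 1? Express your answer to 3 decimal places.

0.421

Mean z̄ = (-2.4 − 1.4 + 6.9 + 9.0 + 12.7 + 6.6 + 0.1 − 8.9)/8 = 2.8250
Deviations from mean: -5.2250, -4.2250, 4.0750, 6.1750, 9.8750, 3.7750, -2.7250, -11.7250
Σ(z_t−z̄)(z_{t+1}−z̄) = (22.0756) + (-17.2169) + (25.1631) + (60.9781) + (37.2781) + (-10.2869) + (31.9506) = 149.9419
Denominator Σ(z_t−z̄)² = 356.5550
r_1 = 149.9419 / 356.5550 = 0.421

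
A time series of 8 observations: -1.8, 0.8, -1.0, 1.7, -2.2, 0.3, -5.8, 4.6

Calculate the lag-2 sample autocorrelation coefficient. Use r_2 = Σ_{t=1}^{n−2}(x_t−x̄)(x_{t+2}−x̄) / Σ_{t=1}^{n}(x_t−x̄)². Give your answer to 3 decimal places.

0.290

Mean x̄ = (-1.8 + 0.8 − 1.0 + 1.7 − 2.2 + 0.3 − 5.8 + 4.6)/8 = -0.4250
Σ(x_t−x̄)(x_{t+2}−x̄) = (0.7906) + (2.6031) + (1.0206) + (1.5406) + (9.5406) + (3.6431) = 19.1388
Denominator Σ(x_t−x̄)² = 66.0550
r_2 = 19.1388 / 66.0550 = 0.290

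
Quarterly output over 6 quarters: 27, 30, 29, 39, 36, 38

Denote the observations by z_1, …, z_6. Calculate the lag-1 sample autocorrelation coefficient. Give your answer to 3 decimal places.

0.295

Mean z̄ = (27 + 30 + 29 + 39 + 36 + 38)/6 = 33.1667
Σ(z_t−z̄)(z_{t+1}−z̄) = (19.5278) + (13.1944) + (-24.3056) + (16.5278) + (13.6944) = 38.6389
Denominator Σ(z_t−z̄)² = 130.8333
r_1 = 38.6389 / 130.8333 = 0.295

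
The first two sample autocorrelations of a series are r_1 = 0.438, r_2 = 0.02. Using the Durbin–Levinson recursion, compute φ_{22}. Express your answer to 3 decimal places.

-0.213

φ_{22} = (r_2 − r_1²) / (1 − r_1²)
r_1² = (0.438)² = 0.191844
Numerator = 0.02 − 0.1918 = -0.1718; denominator = 1 − 0.1918 = 0.8082
φ_{22} = -0.1718 / 0.8082 = -0.213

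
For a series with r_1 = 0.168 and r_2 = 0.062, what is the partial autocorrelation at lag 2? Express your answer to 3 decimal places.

φ_{22} = (r_2 − r_1²) / (1 − r_1²)
r_1² = (0.168)² = 0.028224
Numerator = 0.062 − 0.0282 = 0.0338; denominator = 1 − 0.0282 = 0.9718
φ_{22} = 0.0338 / 0.9718 = 0.035

0.035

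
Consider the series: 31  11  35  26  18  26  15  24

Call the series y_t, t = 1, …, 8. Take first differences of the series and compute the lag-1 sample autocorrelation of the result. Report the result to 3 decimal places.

First differences Δy: -20, 24, -9, -8, 8, -11, 9
Mean of differences = -1.0000
Numerator Σ(Δy_t−Δȳ)(Δy_{t+1}−Δȳ) = -872.0000
Denominator Σ(Δy_t−Δȳ)² = 1380.0000
r_1(Δy) = -872.0000 / 1380.0000 = -0.632

-0.632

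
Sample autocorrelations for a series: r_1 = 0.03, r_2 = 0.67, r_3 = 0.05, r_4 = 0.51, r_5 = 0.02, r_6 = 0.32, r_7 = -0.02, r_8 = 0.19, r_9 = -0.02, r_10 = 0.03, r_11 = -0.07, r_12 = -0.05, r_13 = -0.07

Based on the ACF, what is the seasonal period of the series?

2

The largest autocorrelation is r_2 = 0.67, with weaker echoes at lags 4 (0.51), 6 (0.32) and 8 (0.19); the remaining lags stay at or below 0.05.
The dominant spike at lag 2 indicates a seasonal period of 2.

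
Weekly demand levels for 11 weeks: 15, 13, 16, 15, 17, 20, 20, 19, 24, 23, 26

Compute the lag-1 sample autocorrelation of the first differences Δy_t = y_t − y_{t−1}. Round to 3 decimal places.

-0.594

First differences Δy: -2, 3, -1, 2, 3, 0, -1, 5, -1, 3
Mean of differences = 1.1000
Numerator Σ(Δy_t−Δȳ)(Δy_{t+1}−Δȳ) = -30.2100
Denominator Σ(Δy_t−Δȳ)² = 50.9000
r_1(Δy) = -30.2100 / 50.9000 = -0.594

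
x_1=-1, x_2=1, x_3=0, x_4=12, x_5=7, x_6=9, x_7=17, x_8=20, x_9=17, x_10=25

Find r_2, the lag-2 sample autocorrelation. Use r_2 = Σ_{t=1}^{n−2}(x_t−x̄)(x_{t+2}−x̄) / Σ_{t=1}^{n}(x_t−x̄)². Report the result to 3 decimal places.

Mean x̄ = (-1 + 1 + 0 + 12 + 7 + 9 + 17 + 20 + 17 + 25)/10 = 10.7000
Numerator Σ_{t=1}^{8}(x_t−x̄)(x_{t+2}−x̄) = 283.5200
Denominator Σ(x_t−x̄)² = 734.1000
r_2 = 283.5200 / 734.1000 = 0.386

0.386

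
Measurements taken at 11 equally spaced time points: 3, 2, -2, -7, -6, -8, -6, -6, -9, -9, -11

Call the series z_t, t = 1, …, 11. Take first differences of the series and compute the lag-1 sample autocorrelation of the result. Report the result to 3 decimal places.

-0.098

First differences Δz: -1, -4, -5, 1, -2, 2, 0, -3, 0, -2
Mean of differences = -1.4000
Numerator Σ(Δz_t−Δz̄)(Δz_{t+1}−Δz̄) = -4.3600
Denominator Σ(Δz_t−Δz̄)² = 44.4000
r_1(Δz) = -4.3600 / 44.4000 = -0.098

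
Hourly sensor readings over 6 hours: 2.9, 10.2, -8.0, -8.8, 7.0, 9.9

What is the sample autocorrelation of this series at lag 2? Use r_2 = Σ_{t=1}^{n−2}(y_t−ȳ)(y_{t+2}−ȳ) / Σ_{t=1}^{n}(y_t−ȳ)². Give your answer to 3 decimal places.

-0.615

Mean ȳ = (2.9 + 10.2 − 8.0 − 8.8 + 7.0 + 9.9)/6 = 2.2000
Deviations from mean: 0.7000, 8.0000, -10.2000, -11.0000, 4.8000, 7.7000
Σ(y_t−ȳ)(y_{t+2}−ȳ) = (-7.1400) + (-88.0000) + (-48.9600) + (-84.7000) = -228.8000
Denominator Σ(y_t−ȳ)² = 371.8600
r_2 = -228.8000 / 371.8600 = -0.615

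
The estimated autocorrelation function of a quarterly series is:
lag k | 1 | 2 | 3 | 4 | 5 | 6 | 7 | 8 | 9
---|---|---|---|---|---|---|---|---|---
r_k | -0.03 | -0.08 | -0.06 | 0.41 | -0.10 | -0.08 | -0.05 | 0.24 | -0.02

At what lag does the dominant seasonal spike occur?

4

The largest autocorrelation is r_4 = 0.41, with a weaker echo at lag 8 (0.24); the remaining lags stay at or below -0.02.
The dominant spike at lag 4 indicates a seasonal period of 4.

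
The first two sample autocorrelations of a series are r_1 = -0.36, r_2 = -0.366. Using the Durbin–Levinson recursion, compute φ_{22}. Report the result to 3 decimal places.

-0.569

φ_{22} = (r_2 − r_1²) / (1 − r_1²)
r_1² = (-0.36)² = 0.1296
Numerator = -0.366 − 0.1296 = -0.4956; denominator = 1 − 0.1296 = 0.8704
φ_{22} = -0.4956 / 0.8704 = -0.569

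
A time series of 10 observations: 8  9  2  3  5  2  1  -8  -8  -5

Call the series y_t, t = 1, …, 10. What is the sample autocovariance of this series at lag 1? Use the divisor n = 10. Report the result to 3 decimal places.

Mean ȳ = (8 + 9 + 2 + 3 + 5 + 2 + 1 − 8 − 8 − 5)/10 = 0.9000
Σ_{t=1}^{9}(y_t−ȳ)(y_{t+1}−ȳ) = 212.7900
γ_1 = 212.7900 / 10 = 21.279

21.279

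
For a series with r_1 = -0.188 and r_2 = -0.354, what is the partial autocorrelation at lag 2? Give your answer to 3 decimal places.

-0.404

φ_{22} = (r_2 − r_1²) / (1 − r_1²)
r_1² = (-0.188)² = 0.035344
Numerator = -0.354 − 0.0353 = -0.3893; denominator = 1 − 0.0353 = 0.9647
φ_{22} = -0.3893 / 0.9647 = -0.404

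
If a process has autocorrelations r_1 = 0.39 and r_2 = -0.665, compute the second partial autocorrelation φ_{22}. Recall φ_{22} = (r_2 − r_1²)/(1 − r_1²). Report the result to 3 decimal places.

-0.964

φ_{22} = (r_2 − r_1²) / (1 − r_1²)
r_1² = (0.39)² = 0.1521
Numerator = -0.665 − 0.1521 = -0.8171; denominator = 1 − 0.1521 = 0.8479
φ_{22} = -0.8171 / 0.8479 = -0.964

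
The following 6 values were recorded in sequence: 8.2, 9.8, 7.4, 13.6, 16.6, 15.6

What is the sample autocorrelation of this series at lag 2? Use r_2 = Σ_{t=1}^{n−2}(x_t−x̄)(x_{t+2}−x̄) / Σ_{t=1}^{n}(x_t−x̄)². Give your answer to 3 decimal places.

-0.024

Mean x̄ = (8.2 + 9.8 + 7.4 + 13.6 + 16.6 + 15.6)/6 = 11.8667
Deviations from mean: -3.6667, -2.0667, -4.4667, 1.7333, 4.7333, 3.7333
Σ(x_t−x̄)(x_{t+2}−x̄) = (16.3778) + (-3.5822) + (-21.1422) + (6.4711) = -1.8756
Denominator Σ(x_t−x̄)² = 77.0133
r_2 = -1.8756 / 77.0133 = -0.024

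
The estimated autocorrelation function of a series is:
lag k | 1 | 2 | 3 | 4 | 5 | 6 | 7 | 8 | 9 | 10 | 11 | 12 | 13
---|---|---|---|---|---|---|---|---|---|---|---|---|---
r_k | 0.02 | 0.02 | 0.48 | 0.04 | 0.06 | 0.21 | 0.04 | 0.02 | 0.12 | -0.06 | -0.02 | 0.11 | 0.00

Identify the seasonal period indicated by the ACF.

The largest autocorrelation is r_3 = 0.48, with a weaker echo at lag 6 (0.21); the remaining lags stay at or below 0.12.
The dominant spike at lag 3 indicates a seasonal period of 3.

3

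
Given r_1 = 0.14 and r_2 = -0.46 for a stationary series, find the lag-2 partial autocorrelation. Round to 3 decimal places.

φ_{22} = (r_2 − r_1²) / (1 − r_1²)
r_1² = (0.14)² = 0.0196
Numerator = -0.46 − 0.0196 = -0.4796; denominator = 1 − 0.0196 = 0.9804
φ_{22} = -0.4796 / 0.9804 = -0.489

-0.489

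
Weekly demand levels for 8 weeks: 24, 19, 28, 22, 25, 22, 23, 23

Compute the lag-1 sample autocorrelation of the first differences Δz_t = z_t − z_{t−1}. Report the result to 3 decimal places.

First differences Δz: -5, 9, -6, 3, -3, 1, 0
Mean of differences = -0.1429
Numerator Σ(Δz_t−Δz̄)(Δz_{t+1}−Δz̄) = -128.4490
Denominator Σ(Δz_t−Δz̄)² = 160.8571
r_1(Δz) = -128.4490 / 160.8571 = -0.799

-0.799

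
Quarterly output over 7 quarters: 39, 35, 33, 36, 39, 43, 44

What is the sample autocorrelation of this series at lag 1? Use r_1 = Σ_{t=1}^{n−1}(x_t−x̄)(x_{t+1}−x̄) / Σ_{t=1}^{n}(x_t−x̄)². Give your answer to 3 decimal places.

Mean x̄ = (39 + 35 + 33 + 36 + 39 + 43 + 44)/7 = 38.4286
Deviations from mean: 0.5714, -3.4286, -5.4286, -2.4286, 0.5714, 4.5714, 5.5714
Σ(x_t−x̄)(x_{t+1}−x̄) = (-1.9592) + (18.6122) + (13.1837) + (-1.3878) + (2.6122) + (25.4694) = 56.5306
Denominator Σ(x_t−x̄)² = 99.7143
r_1 = 56.5306 / 99.7143 = 0.567

0.567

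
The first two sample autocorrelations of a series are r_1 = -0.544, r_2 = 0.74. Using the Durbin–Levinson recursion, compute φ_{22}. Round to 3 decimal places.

0.631

φ_{22} = (r_2 − r_1²) / (1 − r_1²)
r_1² = (-0.544)² = 0.295936
Numerator = 0.74 − 0.2959 = 0.4441; denominator = 1 − 0.2959 = 0.7041
φ_{22} = 0.4441 / 0.7041 = 0.631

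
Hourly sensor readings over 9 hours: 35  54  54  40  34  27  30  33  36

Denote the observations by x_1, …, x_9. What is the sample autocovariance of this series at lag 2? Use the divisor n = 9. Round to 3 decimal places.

Mean x̄ = (35 + 54 + 54 + 40 + 34 + 27 + 30 + 33 + 36)/9 = 38.1111
Σ_{t=1}^{7}(x_t−x̄)(x_{t+2}−x̄) = 1.5309
γ_2 = 1.5309 / 9 = 0.170

0.170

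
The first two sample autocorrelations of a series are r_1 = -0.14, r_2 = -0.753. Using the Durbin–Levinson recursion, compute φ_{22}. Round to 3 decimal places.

φ_{22} = (r_2 − r_1²) / (1 − r_1²)
r_1² = (-0.14)² = 0.0196
Numerator = -0.753 − 0.0196 = -0.7726; denominator = 1 − 0.0196 = 0.9804
φ_{22} = -0.7726 / 0.9804 = -0.788

-0.788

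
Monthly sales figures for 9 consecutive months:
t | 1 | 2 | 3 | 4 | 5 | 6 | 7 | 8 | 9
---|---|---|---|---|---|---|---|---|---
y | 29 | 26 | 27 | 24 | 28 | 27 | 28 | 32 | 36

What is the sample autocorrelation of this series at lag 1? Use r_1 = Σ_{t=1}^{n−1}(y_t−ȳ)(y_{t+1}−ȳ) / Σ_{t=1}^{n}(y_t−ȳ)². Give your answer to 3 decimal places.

Mean ȳ = (29 + 26 + 27 + 24 + 28 + 27 + 28 + 32 + 36)/9 = 28.5556
Numerator Σ_{t=1}^{8}(y_t−ȳ)(y_{t+1}−ȳ) = 37.9136
Denominator Σ(y_t−ȳ)² = 100.2222
r_1 = 37.9136 / 100.2222 = 0.378

0.378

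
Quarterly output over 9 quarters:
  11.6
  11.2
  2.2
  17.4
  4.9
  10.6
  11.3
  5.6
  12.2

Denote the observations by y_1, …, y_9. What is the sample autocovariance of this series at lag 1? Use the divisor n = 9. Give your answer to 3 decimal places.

Mean ȳ = (11.6 + 11.2 + 2.2 + 17.4 + 4.9 + 10.6 + 11.3 + 5.6 + 12.2)/9 = 9.6667
Σ_{t=1}^{8}(y_t−ȳ)(y_{t+1}−ȳ) = -122.9578
γ_1 = -122.9578 / 9 = -13.662

-13.662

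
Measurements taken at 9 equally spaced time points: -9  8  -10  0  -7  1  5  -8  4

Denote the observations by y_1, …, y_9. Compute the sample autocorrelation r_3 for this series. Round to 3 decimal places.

Mean ȳ = (-9 + 8 − 10 + 0 − 7 + 1 + 5 − 8 + 4)/9 = -1.7778
Numerator Σ_{t=1}^{6}(y_t−ȳ)(y_{t+3}−ȳ) = -26.1481
Denominator Σ(y_t−ȳ)² = 371.5556
r_3 = -26.1481 / 371.5556 = -0.070

-0.070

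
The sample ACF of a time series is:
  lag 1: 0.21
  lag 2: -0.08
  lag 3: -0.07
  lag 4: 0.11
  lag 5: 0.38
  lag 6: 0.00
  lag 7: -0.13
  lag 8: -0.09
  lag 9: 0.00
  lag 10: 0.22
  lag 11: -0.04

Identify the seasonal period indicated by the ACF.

5

The largest autocorrelation is r_5 = 0.38, with a weaker echo at lag 10 (0.22); the remaining lags stay at or below 0.21.
The dominant spike at lag 5 indicates a seasonal period of 5.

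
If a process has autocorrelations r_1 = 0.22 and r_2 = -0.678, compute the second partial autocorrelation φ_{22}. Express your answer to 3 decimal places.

-0.763

φ_{22} = (r_2 − r_1²) / (1 − r_1²)
r_1² = (0.22)² = 0.0484
Numerator = -0.678 − 0.0484 = -0.7264; denominator = 1 − 0.0484 = 0.9516
φ_{22} = -0.7264 / 0.9516 = -0.763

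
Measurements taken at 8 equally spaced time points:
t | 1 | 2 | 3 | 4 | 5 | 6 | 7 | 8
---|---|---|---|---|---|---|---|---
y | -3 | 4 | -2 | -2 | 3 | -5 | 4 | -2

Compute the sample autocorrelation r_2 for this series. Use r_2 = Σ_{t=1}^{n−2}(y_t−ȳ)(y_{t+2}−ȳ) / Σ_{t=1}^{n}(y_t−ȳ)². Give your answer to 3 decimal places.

0.250

Mean ȳ = (-3 + 4 − 2 − 2 + 3 − 5 + 4 − 2)/8 = -0.3750
Deviations from mean: -2.6250, 4.3750, -1.6250, -1.6250, 3.3750, -4.6250, 4.3750, -1.6250
Σ(y_t−ȳ)(y_{t+2}−ȳ) = (4.2656) + (-7.1094) + (-5.4844) + (7.5156) + (14.7656) + (7.5156) = 21.4688
Denominator Σ(y_t−ȳ)² = 85.8750
r_2 = 21.4688 / 85.8750 = 0.250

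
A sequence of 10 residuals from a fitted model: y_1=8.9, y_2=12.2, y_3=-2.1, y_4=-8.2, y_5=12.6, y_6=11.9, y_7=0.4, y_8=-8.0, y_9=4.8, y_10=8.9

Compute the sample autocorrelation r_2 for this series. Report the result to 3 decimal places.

Mean ȳ = (8.9 + 12.2 − 2.1 − 8.2 + 12.6 + 11.9 + 0.4 − 8.0 + 4.8 + 8.9)/10 = 4.1400
Numerator Σ_{t=1}^{8}(y_t−ȳ)(y_{t+2}−ȳ) = -463.8132
Denominator Σ(y_t−ȳ)² = 595.0840
r_2 = -463.8132 / 595.0840 = -0.779

-0.779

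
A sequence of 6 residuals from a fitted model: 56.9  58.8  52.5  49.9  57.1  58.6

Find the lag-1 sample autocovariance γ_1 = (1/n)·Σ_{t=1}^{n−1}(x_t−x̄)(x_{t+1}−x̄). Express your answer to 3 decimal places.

Mean x̄ = (56.9 + 58.8 + 52.5 + 49.9 + 57.1 + 58.6)/6 = 55.6333
Deviations: 1.2667, 3.1667, -3.1333, -5.7333, 1.4667, 2.9667
Σ_{t=1}^{5}(x_t−x̄)(x_{t+1}−x̄) = 7.9956
γ_1 = 7.9956 / 6 = 1.333

1.333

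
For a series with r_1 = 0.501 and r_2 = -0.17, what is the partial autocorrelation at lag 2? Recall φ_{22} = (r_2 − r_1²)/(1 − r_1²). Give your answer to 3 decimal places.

φ_{22} = (r_2 − r_1²) / (1 − r_1²)
r_1² = (0.501)² = 0.251001
Numerator = -0.17 − 0.2510 = -0.4210; denominator = 1 − 0.2510 = 0.7490
φ_{22} = -0.4210 / 0.7490 = -0.562

-0.562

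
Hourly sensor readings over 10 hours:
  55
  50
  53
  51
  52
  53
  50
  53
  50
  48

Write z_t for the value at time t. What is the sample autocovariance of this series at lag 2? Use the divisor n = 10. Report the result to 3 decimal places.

Mean z̄ = (55 + 50 + 53 + 51 + 52 + 53 + 50 + 53 + 50 + 48)/10 = 51.5000
Σ_{t=1}^{8}(z_t−z̄)(z_{t+2}−z̄) = 4.5000
γ_2 = 4.5000 / 10 = 0.450

0.450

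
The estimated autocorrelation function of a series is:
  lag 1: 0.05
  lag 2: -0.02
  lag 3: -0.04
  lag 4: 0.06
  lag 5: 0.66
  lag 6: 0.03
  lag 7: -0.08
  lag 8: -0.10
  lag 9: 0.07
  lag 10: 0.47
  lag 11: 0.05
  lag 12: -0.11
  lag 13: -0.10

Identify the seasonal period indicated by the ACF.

5

The largest autocorrelation is r_5 = 0.66, with a weaker echo at lag 10 (0.47); the remaining lags stay at or below 0.07.
The dominant spike at lag 5 indicates a seasonal period of 5.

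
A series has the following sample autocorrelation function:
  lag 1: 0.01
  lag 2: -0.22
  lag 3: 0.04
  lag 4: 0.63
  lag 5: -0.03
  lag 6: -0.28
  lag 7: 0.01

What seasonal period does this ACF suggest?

4

The largest autocorrelation is r_4 = 0.63; the remaining lags stay at or below 0.04.
The dominant spike at lag 4 indicates a seasonal period of 4.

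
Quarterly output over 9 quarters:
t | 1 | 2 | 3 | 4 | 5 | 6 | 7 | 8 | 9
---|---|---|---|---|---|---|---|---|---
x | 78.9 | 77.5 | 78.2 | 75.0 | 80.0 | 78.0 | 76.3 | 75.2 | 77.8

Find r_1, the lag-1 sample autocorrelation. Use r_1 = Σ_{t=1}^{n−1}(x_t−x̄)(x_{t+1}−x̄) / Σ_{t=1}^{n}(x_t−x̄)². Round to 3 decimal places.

-0.247

Mean x̄ = (78.9 + 77.5 + 78.2 + 75.0 + 80.0 + 78.0 + 76.3 + 75.2 + 77.8)/9 = 77.4333
Numerator Σ_{t=1}^{8}(x_t−x̄)(x_{t+1}−x̄) = -5.4378
Denominator Σ(x_t−x̄)² = 21.9800
r_1 = -5.4378 / 21.9800 = -0.247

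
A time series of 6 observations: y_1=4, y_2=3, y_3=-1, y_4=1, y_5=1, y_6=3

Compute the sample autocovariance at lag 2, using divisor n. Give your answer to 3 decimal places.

-0.954

Mean ȳ = (4 + 3 − 1 + 1 + 1 + 3)/6 = 1.8333
Deviations: 2.1667, 1.1667, -2.8333, -0.8333, -0.8333, 1.1667
Σ_{t=1}^{4}(y_t−ȳ)(y_{t+2}−ȳ) = -5.7222
γ_2 = -5.7222 / 6 = -0.954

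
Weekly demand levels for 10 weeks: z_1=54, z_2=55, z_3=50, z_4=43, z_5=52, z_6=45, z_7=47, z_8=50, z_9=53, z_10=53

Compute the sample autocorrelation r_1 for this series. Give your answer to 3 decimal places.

Mean z̄ = (54 + 55 + 50 + 43 + 52 + 45 + 47 + 50 + 53 + 53)/10 = 50.2000
Numerator Σ_{t=1}^{9}(z_t−z̄)(z_{t+1}−z̄) = 20.9600
Denominator Σ(z_t−z̄)² = 145.6000
r_1 = 20.9600 / 145.6000 = 0.144

0.144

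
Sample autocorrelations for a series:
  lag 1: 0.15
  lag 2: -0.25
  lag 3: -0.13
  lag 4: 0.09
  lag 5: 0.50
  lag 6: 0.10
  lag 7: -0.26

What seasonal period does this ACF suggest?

The largest autocorrelation is r_5 = 0.50; the remaining lags stay at or below 0.15.
The dominant spike at lag 5 indicates a seasonal period of 5.

5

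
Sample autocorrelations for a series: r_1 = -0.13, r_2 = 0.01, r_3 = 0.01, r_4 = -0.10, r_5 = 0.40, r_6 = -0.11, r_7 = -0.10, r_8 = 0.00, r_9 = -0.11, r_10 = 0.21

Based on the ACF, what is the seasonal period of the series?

The largest autocorrelation is r_5 = 0.40, with a weaker echo at lag 10 (0.21); the remaining lags stay at or below 0.01.
The dominant spike at lag 5 indicates a seasonal period of 5.

5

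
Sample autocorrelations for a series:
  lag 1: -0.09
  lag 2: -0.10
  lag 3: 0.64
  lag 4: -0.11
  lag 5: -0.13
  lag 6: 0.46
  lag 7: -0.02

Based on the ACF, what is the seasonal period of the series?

3

The largest autocorrelation is r_3 = 0.64, with a weaker echo at lag 6 (0.46); the remaining lags stay at or below -0.02.
The dominant spike at lag 3 indicates a seasonal period of 3.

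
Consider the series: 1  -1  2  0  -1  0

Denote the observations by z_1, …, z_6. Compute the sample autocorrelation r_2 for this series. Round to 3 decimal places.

-0.057

Mean z̄ = (1 − 1 + 2 + 0 − 1 + 0)/6 = 0.1667
Deviations from mean: 0.8333, -1.1667, 1.8333, -0.1667, -1.1667, -0.1667
Numerator Σ_{t=1}^{4}(z_t−z̄)(z_{t+2}−z̄) = -0.3889
Denominator Σ(z_t−z̄)² = 6.8333
r_2 = -0.3889 / 6.8333 = -0.057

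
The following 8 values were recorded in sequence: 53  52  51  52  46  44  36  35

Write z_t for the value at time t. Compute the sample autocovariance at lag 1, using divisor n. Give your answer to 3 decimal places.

Mean z̄ = (53 + 52 + 51 + 52 + 46 + 44 + 36 + 35)/8 = 46.1250
Σ_{t=1}^{7}(z_t−z̄)(z_{t+1}−z̄) = 231.3594
γ_1 = 231.3594 / 8 = 28.920

28.920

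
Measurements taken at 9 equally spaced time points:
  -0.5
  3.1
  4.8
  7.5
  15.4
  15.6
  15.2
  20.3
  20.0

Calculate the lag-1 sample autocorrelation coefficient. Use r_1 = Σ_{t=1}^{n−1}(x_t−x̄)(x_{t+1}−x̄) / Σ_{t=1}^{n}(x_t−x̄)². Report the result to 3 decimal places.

Mean x̄ = (-0.5 + 3.1 + 4.8 + 7.5 + 15.4 + 15.6 + 15.2 + 20.3 + 20.0)/9 = 11.2667
Numerator Σ_{t=1}^{8}(x_t−x̄)(x_{t+1}−x̄) = 307.0722
Denominator Σ(x_t−x̄)² = 470.3600
r_1 = 307.0722 / 470.3600 = 0.653

0.653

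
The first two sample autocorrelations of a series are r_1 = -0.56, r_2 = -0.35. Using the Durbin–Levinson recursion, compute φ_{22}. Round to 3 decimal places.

φ_{22} = (r_2 − r_1²) / (1 − r_1²)
r_1² = (-0.56)² = 0.3136
Numerator = -0.35 − 0.3136 = -0.6636; denominator = 1 − 0.3136 = 0.6864
φ_{22} = -0.6636 / 0.6864 = -0.967

-0.967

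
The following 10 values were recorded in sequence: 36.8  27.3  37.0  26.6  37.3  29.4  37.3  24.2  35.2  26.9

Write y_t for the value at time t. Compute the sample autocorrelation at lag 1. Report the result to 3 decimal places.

-0.820

Mean ȳ = (36.8 + 27.3 + 37.0 + 26.6 + 37.3 + 29.4 + 37.3 + 24.2 + 35.2 + 26.9)/10 = 31.8000
Numerator Σ_{t=1}^{9}(y_t−ȳ)(y_{t+1}−ȳ) = -212.2400
Denominator Σ(y_t−ȳ)² = 258.9200
r_1 = -212.2400 / 258.9200 = -0.820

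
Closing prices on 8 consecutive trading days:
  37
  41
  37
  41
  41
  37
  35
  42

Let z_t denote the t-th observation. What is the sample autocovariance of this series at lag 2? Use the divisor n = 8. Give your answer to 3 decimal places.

Mean z̄ = (37 + 41 + 37 + 41 + 41 + 37 + 35 + 42)/8 = 38.8750
Σ_{t=1}^{6}(z_t−z̄)(z_{t+2}−z̄) = -14.0313
γ_2 = -14.0313 / 8 = -1.754

-1.754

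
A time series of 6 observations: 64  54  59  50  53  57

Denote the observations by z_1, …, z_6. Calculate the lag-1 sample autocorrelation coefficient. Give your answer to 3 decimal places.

Mean z̄ = (64 + 54 + 59 + 50 + 53 + 57)/6 = 56.1667
Deviations from mean: 7.8333, -2.1667, 2.8333, -6.1667, -3.1667, 0.8333
Numerator Σ_{t=1}^{5}(z_t−z̄)(z_{t+1}−z̄) = -23.6944
Denominator Σ(z_t−z̄)² = 122.8333
r_1 = -23.6944 / 122.8333 = -0.193

-0.193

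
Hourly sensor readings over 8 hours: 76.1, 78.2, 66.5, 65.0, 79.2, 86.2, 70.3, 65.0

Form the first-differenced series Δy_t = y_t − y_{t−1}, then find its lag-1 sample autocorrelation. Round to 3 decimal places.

0.044

First differences Δy: 2.1, -11.7, -1.5, 14.2, 7.0, -15.9, -5.3
Mean of differences = -1.5857
Numerator Σ(Δy_t−Δȳ)(Δy_{t+1}−Δȳ) = 29.0084
Denominator Σ(Δy_t−Δȳ)² = 657.4886
r_1(Δy) = 29.0084 / 657.4886 = 0.044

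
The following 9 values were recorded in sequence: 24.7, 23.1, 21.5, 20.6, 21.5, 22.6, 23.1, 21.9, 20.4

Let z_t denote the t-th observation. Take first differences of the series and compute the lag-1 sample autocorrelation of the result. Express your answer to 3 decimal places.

0.522

First differences Δz: -1.6, -1.6, -0.9, 0.9, 1.1, 0.5, -1.2, -1.5
Mean of differences = -0.5375
Numerator Σ(Δz_t−Δz̄)(Δz_{t+1}−Δz̄) = 4.9961
Denominator Σ(Δz_t−Δz̄)² = 9.5788
r_1(Δz) = 4.9961 / 9.5788 = 0.522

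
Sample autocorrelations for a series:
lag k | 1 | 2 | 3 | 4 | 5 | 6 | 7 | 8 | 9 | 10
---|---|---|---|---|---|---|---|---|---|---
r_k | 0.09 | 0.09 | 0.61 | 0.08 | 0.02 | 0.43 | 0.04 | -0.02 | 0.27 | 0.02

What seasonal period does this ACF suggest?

The largest autocorrelation is r_3 = 0.61, with weaker echoes at lags 6 (0.43) and 9 (0.27); the remaining lags stay at or below 0.09.
The dominant spike at lag 3 indicates a seasonal period of 3.

3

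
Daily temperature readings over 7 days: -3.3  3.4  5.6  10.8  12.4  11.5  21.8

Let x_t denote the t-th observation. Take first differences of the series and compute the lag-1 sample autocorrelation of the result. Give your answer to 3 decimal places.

First differences Δx: 6.7, 2.2, 5.2, 1.6, -0.9, 10.3
Mean of differences = 4.1833
Numerator Σ(Δx_t−Δx̄)(Δx_{t+1}−Δx̄) = -27.5953
Denominator Σ(Δx_t−Δx̄)² = 81.2283
r_1(Δx) = -27.5953 / 81.2283 = -0.340

-0.340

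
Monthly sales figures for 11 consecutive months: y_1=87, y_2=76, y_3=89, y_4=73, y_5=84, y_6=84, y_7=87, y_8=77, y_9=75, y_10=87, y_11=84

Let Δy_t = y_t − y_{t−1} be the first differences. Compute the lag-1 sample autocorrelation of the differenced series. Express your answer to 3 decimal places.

-0.637

First differences Δy: -11, 13, -16, 11, 0, 3, -10, -2, 12, -3
Mean of differences = -0.3000
Numerator Σ(Δy_t−Δȳ)(Δy_{t+1}−Δȳ) = -593.7900
Denominator Σ(Δy_t−Δȳ)² = 932.1000
r_1(Δy) = -593.7900 / 932.1000 = -0.637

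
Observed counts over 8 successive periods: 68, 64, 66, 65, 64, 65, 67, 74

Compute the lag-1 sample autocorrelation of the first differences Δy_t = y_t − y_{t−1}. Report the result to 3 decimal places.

First differences Δy: -4, 2, -1, -1, 1, 2, 7
Mean of differences = 0.8571
Numerator Σ(Δy_t−Δȳ)(Δy_{t+1}−Δȳ) = 2.6939
Denominator Σ(Δy_t−Δȳ)² = 70.8571
r_1(Δy) = 2.6939 / 70.8571 = 0.038

0.038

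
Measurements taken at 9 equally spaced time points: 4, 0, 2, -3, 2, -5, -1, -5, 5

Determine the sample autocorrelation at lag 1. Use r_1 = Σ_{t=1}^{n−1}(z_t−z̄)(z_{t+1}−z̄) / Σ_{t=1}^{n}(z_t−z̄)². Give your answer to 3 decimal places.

-0.350

Mean z̄ = (4 + 0 + 2 − 3 + 2 − 5 − 1 − 5 + 5)/9 = -0.1111
Numerator Σ_{t=1}^{8}(z_t−z̄)(z_{t+1}−z̄) = -38.1235
Denominator Σ(z_t−z̄)² = 108.8889
r_1 = -38.1235 / 108.8889 = -0.350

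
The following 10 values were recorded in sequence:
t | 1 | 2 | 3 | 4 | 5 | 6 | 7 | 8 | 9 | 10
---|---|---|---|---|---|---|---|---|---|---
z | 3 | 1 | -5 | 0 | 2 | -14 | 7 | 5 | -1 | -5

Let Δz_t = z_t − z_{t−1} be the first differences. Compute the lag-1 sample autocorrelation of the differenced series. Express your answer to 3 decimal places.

-0.472

First differences Δz: -2, -6, 5, 2, -16, 21, -2, -6, -4
Mean of differences = -0.8889
Numerator Σ(Δz_t−Δz̄)(Δz_{t+1}−Δz̄) = -384.5679
Denominator Σ(Δz_t−Δz̄)² = 814.8889
r_1(Δz) = -384.5679 / 814.8889 = -0.472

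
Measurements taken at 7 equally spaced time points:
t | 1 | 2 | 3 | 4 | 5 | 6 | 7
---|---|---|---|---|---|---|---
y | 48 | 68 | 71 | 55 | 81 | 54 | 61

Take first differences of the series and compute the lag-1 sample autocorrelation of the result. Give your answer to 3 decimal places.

First differences Δy: 20, 3, -16, 26, -27, 7
Mean of differences = 2.1667
Numerator Σ(Δy_t−Δȳ)(Δy_{t+1}−Δȳ) = -1269.3611
Denominator Σ(Δy_t−Δȳ)² = 2090.8333
r_1(Δy) = -1269.3611 / 2090.8333 = -0.607

-0.607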